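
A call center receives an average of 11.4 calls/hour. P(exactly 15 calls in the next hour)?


Poisson(λ=11.4): P(X=15) = e^(-λ)×λ^k/k!
= e^(-11.4) × 11.4^15 / 15!
≈ 1.119548484e-05 × 7.13793797839e+15 / 1307674368000 ≈ 0.061111

P(X=15) ≈ 0.061111 ≈ 6.11%


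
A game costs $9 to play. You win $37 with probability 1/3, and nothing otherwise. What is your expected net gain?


E[gain] = (37-9)×1/3 + (-9)×2/3
= 28/3 - 6 = 10/3

Expected net gain = $10/3 ≈ $3.33


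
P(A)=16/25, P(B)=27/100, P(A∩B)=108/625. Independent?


P(A)×P(B) = 108/625
P(A∩B) = 108/625
Equal ✓ → Independent

Yes, independent


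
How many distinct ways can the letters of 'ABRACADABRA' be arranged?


Letters: 11, freq: {'A': 5, 'B': 2, 'R': 2, 'C': 1, 'D': 1}
11!/(5!×2!×2!×1!×1!) = 39916800/480 = 83160

83160


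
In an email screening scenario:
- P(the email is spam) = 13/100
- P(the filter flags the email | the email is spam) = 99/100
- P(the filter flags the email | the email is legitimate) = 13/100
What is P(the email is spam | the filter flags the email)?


Using Bayes' theorem:
P(A|B) = P(B|A)·P(A) / P(B)

P(the filter flags the email) = 99/100 × 13/100 + 13/100 × 87/100
= 1287/10000 + 1131/10000 = 1209/5000

P(the email is spam|the filter flags the email) = (1287/10000) / (1209/5000) = 33/62

P(the email is spam|the filter flags the email) = 33/62 ≈ 53.23%


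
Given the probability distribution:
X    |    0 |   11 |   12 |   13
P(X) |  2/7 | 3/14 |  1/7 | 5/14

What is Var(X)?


E[X] = 61/7
E[X²] = 748/7
Var(X) = E[X²] - (E[X])² = 748/7 - 3721/49 = 1515/49

Var(X) = 1515/49 ≈ 30.9184


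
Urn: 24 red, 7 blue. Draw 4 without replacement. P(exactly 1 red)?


Hypergeometric: C(24,1)×C(7,3)/C(31,4)
= 24×35/31465 = 24/899

P(X=1) = 24/899 ≈ 2.67%


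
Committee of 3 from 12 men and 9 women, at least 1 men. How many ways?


Count by #men:
  1M,2W: C(12,1)×C(9,2)=432
  2M,1W: C(12,2)×C(9,1)=594
  3M,0W: C(12,3)×C(9,0)=220
Total = 1246

1246


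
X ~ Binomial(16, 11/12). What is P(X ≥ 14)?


P(X ≥ 14) = Σ P(X=i) for i=14..16
P(X=14) = 1898749167916205/7703510787293184
P(X=15) = 4177248169415651/11555266180939776
P(X=16) = 45949729863572161/184884258895036416
Sum = 52785226868070499/61628086298345472

P(X ≥ 14) = 52785226868070499/61628086298345472 ≈ 85.65%


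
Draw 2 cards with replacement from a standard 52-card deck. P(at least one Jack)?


P(not a Jack) = 48/52 = 12/13
P(none in 2 draws) = (12/13)^2 = 144/169
P(≥1 Jack) = 1 - 144/169 = 25/169

P = 25/169 ≈ 14.79%


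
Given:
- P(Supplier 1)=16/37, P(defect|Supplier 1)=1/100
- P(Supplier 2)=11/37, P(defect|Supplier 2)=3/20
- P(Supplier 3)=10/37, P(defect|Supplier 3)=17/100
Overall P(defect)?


P(B) = Σ P(B|Aᵢ)×P(Aᵢ)
  1/100×16/37 = 4/925
  3/20×11/37 = 33/740
  17/100×10/37 = 17/370
Sum = 351/3700

P(defect) = 351/3700 ≈ 9.49%


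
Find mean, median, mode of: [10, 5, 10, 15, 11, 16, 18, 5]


Sorted: [5, 5, 10, 10, 11, 15, 16, 18]
Mean = 90/8 = 45/4
Median = 21/2
Freq: {10: 2, 5: 2, 15: 1, 11: 1, 16: 1, 18: 1}
Mode: [5, 10]

Mean=45/4, Median=21/2, Mode=[5, 10]


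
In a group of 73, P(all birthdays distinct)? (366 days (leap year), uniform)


P(all different) = Π(366-i)/366 for i=0..72
= (366/366)×(365/366)×...×(294/366)
= 0.000449

P ≈ 0.0004 ≈ 0.04%


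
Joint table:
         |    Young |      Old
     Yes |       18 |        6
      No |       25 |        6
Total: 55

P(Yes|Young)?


P(Yes|Young) = 18/(18+25) = 18/43

P = 18/43 ≈ 41.86%


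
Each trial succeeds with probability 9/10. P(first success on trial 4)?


Geometric: P(X=4) = (1-p)^(k-1)×p = (1/10)^3×9/10 = 9/10000

P(X=4) = 9/10000 ≈ 0.09%


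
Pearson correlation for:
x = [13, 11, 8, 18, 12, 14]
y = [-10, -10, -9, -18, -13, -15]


n=6, Σx=76, Σy=-75, Σxy=-1002, Σx²=1018, Σy²=999
r = (6×(-1002) - 76×(-75))/√((6×1018 - 76²)(6×999 - (-75)²))
= -312/√(332×369) = -312/√122508 ≈ -312/350.0114 ≈ -0.8914

r ≈ -0.8914


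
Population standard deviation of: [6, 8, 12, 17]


Mean = 43/4
  (6-43/4)²=361/16
  (8-43/4)²=121/16
  (12-43/4)²=25/16
  (17-43/4)²=625/16
Σ(x-μ)² = 283/4
σ² = (283/4)/4 = 283/16

σ = √(283/16) ≈ 4.2057


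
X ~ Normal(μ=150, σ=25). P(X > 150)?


z = (150-150)/25 = 0.0
P(X > 150) = 1 - P(Z ≤ 0.0) = 1 - 0.5000 = 0.5000

P(X > 150) ≈ 0.5000


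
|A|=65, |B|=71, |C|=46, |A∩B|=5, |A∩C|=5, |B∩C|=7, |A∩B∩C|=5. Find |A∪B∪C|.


|A∪B∪C| = 65+71+46-5-5-7+5 = 170

|A∪B∪C| = 170


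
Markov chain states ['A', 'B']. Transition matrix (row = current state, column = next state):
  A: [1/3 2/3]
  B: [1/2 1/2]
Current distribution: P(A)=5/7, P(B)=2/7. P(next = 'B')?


P(next=B) = Σᵢ P(now=i)×P(i→B)
= 5/7×2/3 + 2/7×1/2
= 10/21 + 1/7 = 13/21

P = 13/21 ≈ 0.6190


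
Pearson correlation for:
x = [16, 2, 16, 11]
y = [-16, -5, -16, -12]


n=4, Σx=45, Σy=-49, Σxy=-654, Σx²=637, Σy²=681
r = (4×(-654) - 45×(-49))/√((4×637 - 45²)(4×681 - (-49)²))
= -411/√(523×323) = -411/√168929 ≈ -411/411.0097 ≈ -1.0000

r ≈ -1.0000


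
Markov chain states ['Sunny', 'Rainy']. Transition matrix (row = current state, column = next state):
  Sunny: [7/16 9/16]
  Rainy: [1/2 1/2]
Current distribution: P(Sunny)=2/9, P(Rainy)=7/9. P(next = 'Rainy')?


P(next=Rainy) = Σᵢ P(now=i)×P(i→Rainy)
= 2/9×9/16 + 7/9×1/2
= 1/8 + 7/18 = 37/72

P = 37/72 ≈ 0.5139


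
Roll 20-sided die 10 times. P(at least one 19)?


P(no 19)^10 = (19/20)^10 = 6131066257801/10240000000000
P(≥1) = 1 - 6131066257801/10240000000000 = 4108933742199/10240000000000

P = 4108933742199/10240000000000 ≈ 40.13%


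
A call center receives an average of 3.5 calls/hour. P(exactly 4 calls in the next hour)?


Poisson(λ=3.5): P(X=4) = e^(-λ)×λ^k/k!
= e^(-3.5) × 3.5^4 / 4!
≈ 0.03019738342 × 150.0625 / 24 ≈ 0.188812

P(X=4) ≈ 0.188812 ≈ 18.88%


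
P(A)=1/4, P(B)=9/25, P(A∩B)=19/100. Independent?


P(A)×P(B) = 9/100
P(A∩B) = 19/100
Not equal → NOT independent

No, not independent


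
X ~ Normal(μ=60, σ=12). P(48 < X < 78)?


z₁=(48-60)/12=-1.0, z₂=(78-60)/12=1.5
P = Φ(1.5) - Φ(-1.0) = 0.933193 - 0.158655 = 0.774538 ≈ 0.7745

P(48 < X < 78) ≈ 0.7745


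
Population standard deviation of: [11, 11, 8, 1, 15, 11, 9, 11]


Mean = 77/8
  (11-77/8)²=121/64
  (11-77/8)²=121/64
  (8-77/8)²=169/64
  (1-77/8)²=4761/64
  (15-77/8)²=1849/64
  (11-77/8)²=121/64
  (9-77/8)²=25/64
  (11-77/8)²=121/64
Σ(x-μ)² = 911/8
σ² = (911/8)/8 = 911/64

σ = √(911/64) ≈ 3.7728


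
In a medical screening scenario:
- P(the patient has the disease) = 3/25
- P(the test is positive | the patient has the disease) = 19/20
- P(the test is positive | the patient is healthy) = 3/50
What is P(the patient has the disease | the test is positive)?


Using Bayes' theorem:
P(A|B) = P(B|A)·P(A) / P(B)

P(the test is positive) = 19/20 × 3/25 + 3/50 × 22/25
= 57/500 + 33/625 = 417/2500

P(the patient has the disease|the test is positive) = (57/500) / (417/2500) = 95/139

P(the patient has the disease|the test is positive) = 95/139 ≈ 68.35%


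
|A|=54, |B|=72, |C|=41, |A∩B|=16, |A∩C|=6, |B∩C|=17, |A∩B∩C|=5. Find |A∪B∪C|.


|A∪B∪C| = 54+72+41-16-6-17+5 = 133

|A∪B∪C| = 133


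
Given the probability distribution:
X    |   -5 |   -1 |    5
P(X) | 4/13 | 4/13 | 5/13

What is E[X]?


E[X] = Σ x·P(X=x)
= (-5)×(4/13) + (-1)×(4/13) + (5)×(5/13)
= 1/13

E[X] = 1/13


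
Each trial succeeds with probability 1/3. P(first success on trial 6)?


Geometric: P(X=6) = (1-p)^(k-1)×p = (2/3)^5×1/3 = 32/729

P(X=6) = 32/729 ≈ 4.39%


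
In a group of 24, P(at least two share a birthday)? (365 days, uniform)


P(all different) = Π(365-i)/365 for i=0..23
= 0.461656
P(match) = 1 - 0.461656 = 0.538344

P ≈ 0.5383 ≈ 53.83%


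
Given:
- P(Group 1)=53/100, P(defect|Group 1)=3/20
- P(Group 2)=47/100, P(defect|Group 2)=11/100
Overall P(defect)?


P(B) = Σ P(B|Aᵢ)×P(Aᵢ)
  3/20×53/100 = 159/2000
  11/100×47/100 = 517/10000
Sum = 82/625

P(defect) = 82/625 ≈ 13.12%


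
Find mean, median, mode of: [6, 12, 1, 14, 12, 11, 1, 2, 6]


Sorted: [1, 1, 2, 6, 6, 11, 12, 12, 14]
Mean = 65/9
Median = 6
Freq: {6: 2, 12: 2, 1: 2, 14: 1, 11: 1, 2: 1}
Mode: [1, 6, 12]

Mean=65/9, Median=6, Mode=[1, 6, 12]


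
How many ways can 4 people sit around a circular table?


Circular arrangements of 4 distinct objects: fix one position to break rotational symmetry.
(n-1)! = 3! = 6

6


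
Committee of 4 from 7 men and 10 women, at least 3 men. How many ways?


Count by #men:
  3M,1W: C(7,3)×C(10,1)=350
  4M,0W: C(7,4)×C(10,0)=35
Total = 385

385


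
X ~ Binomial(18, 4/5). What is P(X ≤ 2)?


P(X ≤ 2) = Σ P(X=i) for i=0..2
P(X=0) = 1/3814697265625
P(X=1) = 72/3814697265625
P(X=2) = 2448/3814697265625
Sum = 2521/3814697265625

P(X ≤ 2) = 2521/3814697265625 ≈ 0.00%


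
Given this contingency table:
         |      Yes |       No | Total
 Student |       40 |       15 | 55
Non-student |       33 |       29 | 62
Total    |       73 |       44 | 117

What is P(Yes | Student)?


P(Yes | Student) = 40/(40+15) = 40/55 = 8/11

P(Yes|Student) = 8/11 ≈ 72.73%


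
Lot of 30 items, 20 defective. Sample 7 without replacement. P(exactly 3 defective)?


Hypergeometric: C(20,3)×C(10,4)/C(30,7)
= 1140×210/2035800 = 133/1131

P(X=3) = 133/1131 ≈ 11.76%


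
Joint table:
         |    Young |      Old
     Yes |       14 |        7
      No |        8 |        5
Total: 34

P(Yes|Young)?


P(Yes|Young) = 14/(14+8) = 14/22 = 7/11

P = 7/11 ≈ 63.64%


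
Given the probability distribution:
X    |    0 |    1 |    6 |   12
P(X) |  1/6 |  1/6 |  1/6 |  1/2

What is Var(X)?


E[X] = 43/6
E[X²] = 469/6
Var(X) = E[X²] - (E[X])² = 469/6 - 1849/36 = 965/36

Var(X) = 965/36 ≈ 26.8056


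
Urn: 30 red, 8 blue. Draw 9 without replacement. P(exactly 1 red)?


Hypergeometric: C(30,1)×C(8,8)/C(38,9)
= 30×1/163011640 = 3/16301164

P(X=1) = 3/16301164 ≈ 0.00%


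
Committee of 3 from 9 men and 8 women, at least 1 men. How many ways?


Count by #men:
  1M,2W: C(9,1)×C(8,2)=252
  2M,1W: C(9,2)×C(8,1)=288
  3M,0W: C(9,3)×C(8,0)=84
Total = 624

624


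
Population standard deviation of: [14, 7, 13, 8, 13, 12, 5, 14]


Mean = 86/8 = 43/4
  (14-43/4)²=169/16
  (7-43/4)²=225/16
  (13-43/4)²=81/16
  (8-43/4)²=121/16
  (13-43/4)²=81/16
  (12-43/4)²=25/16
  (5-43/4)²=529/16
  (14-43/4)²=169/16
Σ(x-μ)² = 175/2
σ² = (175/2)/8 = 175/16

σ = √(175/16) ≈ 3.3072


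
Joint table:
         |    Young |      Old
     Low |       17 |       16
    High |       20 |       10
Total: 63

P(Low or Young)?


P(Low∨Young) = P(Low) + P(Young) - P(Low∧Young)
= (33 + 37 - 17)/63 = 53/63

P = 53/63 ≈ 84.13%


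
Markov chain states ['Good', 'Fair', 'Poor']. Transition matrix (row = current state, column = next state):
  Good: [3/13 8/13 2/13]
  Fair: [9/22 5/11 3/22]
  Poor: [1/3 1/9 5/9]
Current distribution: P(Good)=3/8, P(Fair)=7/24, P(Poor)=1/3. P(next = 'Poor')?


P(next=Poor) = Σᵢ P(now=i)×P(i→Poor)
= 3/8×2/13 + 7/24×3/22 + 1/3×5/9
= 3/52 + 7/176 + 5/27 = 17461/61776

P = 17461/61776 ≈ 0.2827


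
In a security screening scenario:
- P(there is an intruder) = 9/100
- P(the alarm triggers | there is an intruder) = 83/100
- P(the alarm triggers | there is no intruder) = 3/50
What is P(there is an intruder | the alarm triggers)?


Using Bayes' theorem:
P(A|B) = P(B|A)·P(A) / P(B)

P(the alarm triggers) = 83/100 × 9/100 + 3/50 × 91/100
= 747/10000 + 273/5000 = 1293/10000

P(there is an intruder|the alarm triggers) = (747/10000) / (1293/10000) = 249/431

P(there is an intruder|the alarm triggers) = 249/431 ≈ 57.77%


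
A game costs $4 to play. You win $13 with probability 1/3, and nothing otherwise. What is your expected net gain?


E[gain] = (13-4)×1/3 + (-4)×2/3
= 3 - 8/3 = 1/3

Expected net gain = $1/3 ≈ $0.33


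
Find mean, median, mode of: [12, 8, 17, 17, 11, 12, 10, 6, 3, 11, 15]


Sorted: [3, 6, 8, 10, 11, 11, 12, 12, 15, 17, 17]
Mean = 122/11
Median = 11
Freq: {12: 2, 8: 1, 17: 2, 11: 2, 10: 1, 6: 1, 3: 1, 15: 1}
Mode: [11, 12, 17]

Mean=122/11, Median=11, Mode=[11, 12, 17]


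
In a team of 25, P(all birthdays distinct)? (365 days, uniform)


P(all different) = Π(365-i)/365 for i=0..24
= (365/365)×(364/365)×...×(341/365)
= 0.431300

P ≈ 0.4313 ≈ 43.13%


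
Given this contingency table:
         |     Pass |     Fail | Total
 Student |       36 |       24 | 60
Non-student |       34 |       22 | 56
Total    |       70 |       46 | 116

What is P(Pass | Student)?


P(Pass | Student) = 36/(36+24) = 36/60 = 3/5

P(Pass|Student) = 3/5 ≈ 60.00%


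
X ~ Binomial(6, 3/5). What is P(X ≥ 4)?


P(X ≥ 4) = Σ P(X=i) for i=4..6
P(X=4) = 972/3125
P(X=5) = 2916/15625
P(X=6) = 729/15625
Sum = 1701/3125

P(X ≥ 4) = 1701/3125 ≈ 54.43%


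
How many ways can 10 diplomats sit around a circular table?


Circular arrangements of 10 distinct objects: fix one position to break rotational symmetry.
(n-1)! = 9! = 362880

362880


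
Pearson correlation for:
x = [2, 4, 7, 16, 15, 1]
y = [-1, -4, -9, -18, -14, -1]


n=6, Σx=45, Σy=-47, Σxy=-580, Σx²=551, Σy²=619
r = (6×(-580) - 45×(-47))/√((6×551 - 45²)(6×619 - (-47)²))
= -1365/√(1281×1505) = -1365/√1927905 ≈ -1365/1388.4902 ≈ -0.9831

r ≈ -0.9831


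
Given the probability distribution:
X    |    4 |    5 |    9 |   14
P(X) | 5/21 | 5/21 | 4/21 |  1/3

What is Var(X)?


E[X] = 179/21
E[X²] = 1901/21
Var(X) = E[X²] - (E[X])² = 1901/21 - 32041/441 = 7880/441

Var(X) = 7880/441 ≈ 17.8685


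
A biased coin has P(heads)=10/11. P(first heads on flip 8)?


Geometric: P(X=8) = (1-p)^(k-1)×p = (1/11)^7×10/11 = 10/214358881

P(X=8) = 10/214358881 ≈ 0.00%


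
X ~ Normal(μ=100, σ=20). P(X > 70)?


z = (70-100)/20 = -1.5
P(X > 70) = 1 - P(Z ≤ -1.5) = 1 - 0.0668 = 0.9332

P(X > 70) ≈ 0.9332


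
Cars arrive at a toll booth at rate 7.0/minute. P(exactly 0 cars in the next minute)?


Poisson(λ=7.0): P(X=0) = e^(-λ)×λ^k/k!
= e^(-7.0) × 7.0^0 / 0!
≈ 0.0009118819656 × 1 / 1 ≈ 0.000912

P(X=0) ≈ 0.000912 ≈ 0.09%


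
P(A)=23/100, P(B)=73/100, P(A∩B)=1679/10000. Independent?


P(A)×P(B) = 1679/10000
P(A∩B) = 1679/10000
Equal ✓ → Independent

Yes, independent


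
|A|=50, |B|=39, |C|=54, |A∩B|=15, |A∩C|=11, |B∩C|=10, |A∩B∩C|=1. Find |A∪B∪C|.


|A∪B∪C| = 50+39+54-15-11-10+1 = 108

|A∪B∪C| = 108


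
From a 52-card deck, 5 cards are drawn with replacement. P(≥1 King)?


P(not a King) = 48/52 = 12/13
P(none in 5 draws) = (12/13)^5 = 248832/371293
P(≥1 King) = 1 - 248832/371293 = 122461/371293

P = 122461/371293 ≈ 32.98%


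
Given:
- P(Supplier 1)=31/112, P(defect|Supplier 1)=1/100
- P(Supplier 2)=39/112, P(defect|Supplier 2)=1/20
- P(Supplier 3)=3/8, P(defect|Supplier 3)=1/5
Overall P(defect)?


P(B) = Σ P(B|Aᵢ)×P(Aᵢ)
  1/100×31/112 = 31/11200
  1/20×39/112 = 39/2240
  1/5×3/8 = 3/40
Sum = 533/5600

P(defect) = 533/5600 ≈ 9.52%


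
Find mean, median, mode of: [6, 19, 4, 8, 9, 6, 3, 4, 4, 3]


Sorted: [3, 3, 4, 4, 4, 6, 6, 8, 9, 19]
Mean = 66/10 = 33/5
Median = 5
Freq: {6: 2, 19: 1, 4: 3, 8: 1, 9: 1, 3: 2}
Mode: [4]

Mean=33/5, Median=5, Mode=4


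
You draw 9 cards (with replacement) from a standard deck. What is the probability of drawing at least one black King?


P(not a black King) = 50/52 = 25/26
P(none in 9 draws) = (25/26)^9 = 3814697265625/5429503678976
P(≥1 black King) = 1 - 3814697265625/5429503678976 = 1614806413351/5429503678976

P = 1614806413351/5429503678976 ≈ 29.74%


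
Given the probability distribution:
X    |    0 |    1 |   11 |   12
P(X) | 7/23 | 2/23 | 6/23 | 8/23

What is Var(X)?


E[X] = 164/23
E[X²] = 1880/23
Var(X) = E[X²] - (E[X])² = 1880/23 - 26896/529 = 16344/529

Var(X) = 16344/529 ≈ 30.8960


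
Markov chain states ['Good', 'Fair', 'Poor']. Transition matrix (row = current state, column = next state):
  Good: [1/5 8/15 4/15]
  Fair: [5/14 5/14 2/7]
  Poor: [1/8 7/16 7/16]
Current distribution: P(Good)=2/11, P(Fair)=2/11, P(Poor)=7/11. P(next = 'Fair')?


P(next=Fair) = Σᵢ P(now=i)×P(i→Fair)
= 2/11×8/15 + 2/11×5/14 + 7/11×7/16
= 16/165 + 5/77 + 49/176 = 8137/18480

P = 8137/18480 ≈ 0.4403


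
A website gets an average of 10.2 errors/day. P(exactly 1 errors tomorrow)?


Poisson(λ=10.2): P(X=1) = e^(-λ)×λ^k/k!
= e^(-10.2) × 10.2^1 / 1!
≈ 3.717031868e-05 × 10.2 / 1 ≈ 0.000379

P(X=1) ≈ 0.000379 ≈ 0.04%


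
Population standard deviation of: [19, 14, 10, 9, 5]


Mean = 57/5
  (19-57/5)²=1444/25
  (14-57/5)²=169/25
  (10-57/5)²=49/25
  (9-57/5)²=144/25
  (5-57/5)²=1024/25
Σ(x-μ)² = 566/5
σ² = (566/5)/5 = 566/25

σ = √(566/25) ≈ 4.7582


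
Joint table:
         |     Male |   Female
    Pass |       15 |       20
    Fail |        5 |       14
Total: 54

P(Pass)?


P(Pass) = (15+20)/54 = 35/54

P(Pass) = 35/54 ≈ 64.81%


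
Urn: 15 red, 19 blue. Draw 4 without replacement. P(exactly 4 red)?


Hypergeometric: C(15,4)×C(19,0)/C(34,4)
= 1365×1/46376 = 1365/46376

P(X=4) = 1365/46376 ≈ 2.94%


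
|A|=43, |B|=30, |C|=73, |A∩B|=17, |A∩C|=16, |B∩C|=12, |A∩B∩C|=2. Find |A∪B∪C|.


|A∪B∪C| = 43+30+73-17-16-12+2 = 103

|A∪B∪C| = 103


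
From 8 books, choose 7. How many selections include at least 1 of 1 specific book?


Complement: C(8,7) - C(7,7) = 8 - 1 = 7

7


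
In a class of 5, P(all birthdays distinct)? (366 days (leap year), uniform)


P(all different) = Π(366-i)/366 for i=0..4
= (366/366)×(365/366)×...×(362/366)
= 0.972938

P ≈ 0.9729 ≈ 97.29%


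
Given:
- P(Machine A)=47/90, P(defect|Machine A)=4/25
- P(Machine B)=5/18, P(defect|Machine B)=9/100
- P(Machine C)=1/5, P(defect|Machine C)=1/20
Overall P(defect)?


P(B) = Σ P(B|Aᵢ)×P(Aᵢ)
  4/25×47/90 = 94/1125
  9/100×5/18 = 1/40
  1/20×1/5 = 1/100
Sum = 1067/9000

P(defect) = 1067/9000 ≈ 11.86%


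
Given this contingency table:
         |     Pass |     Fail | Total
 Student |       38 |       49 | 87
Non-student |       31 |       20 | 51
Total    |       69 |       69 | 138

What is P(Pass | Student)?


P(Pass | Student) = 38/(38+49) = 38/87

P(Pass|Student) = 38/87 ≈ 43.68%


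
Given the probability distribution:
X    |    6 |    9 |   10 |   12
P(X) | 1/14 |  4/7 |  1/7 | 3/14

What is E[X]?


E[X] = Σ x·P(X=x)
= (6)×(1/14) + (9)×(4/7) + (10)×(1/7) + (12)×(3/14)
= 67/7

E[X] = 67/7


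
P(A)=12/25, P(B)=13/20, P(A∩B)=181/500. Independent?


P(A)×P(B) = 39/125
P(A∩B) = 181/500
Not equal → NOT independent

No, not independent


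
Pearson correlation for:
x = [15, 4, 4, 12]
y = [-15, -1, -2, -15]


n=4, Σx=35, Σy=-33, Σxy=-417, Σx²=401, Σy²=455
r = (4×(-417) - 35×(-33))/√((4×401 - 35²)(4×455 - (-33)²))
= -513/√(379×731) = -513/√277049 ≈ -513/526.3544 ≈ -0.9746

r ≈ -0.9746


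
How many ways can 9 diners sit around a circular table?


Circular arrangements of 9 distinct objects: fix one position to break rotational symmetry.
(n-1)! = 8! = 40320

40320


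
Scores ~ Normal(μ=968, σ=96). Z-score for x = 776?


z = (x - μ)/σ = (776 - 968)/96 = -2.0

z = -2.0


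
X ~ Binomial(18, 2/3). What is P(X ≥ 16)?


P(X ≥ 16) = Σ P(X=i) for i=16..18
P(X=16) = 1114112/43046721
P(X=17) = 262144/43046721
P(X=18) = 262144/387420489
Sum = 12648448/387420489

P(X ≥ 16) = 12648448/387420489 ≈ 3.26%


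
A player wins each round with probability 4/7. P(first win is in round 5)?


Geometric: P(X=5) = (1-p)^(k-1)×p = (3/7)^4×4/7 = 324/16807

P(X=5) = 324/16807 ≈ 1.93%


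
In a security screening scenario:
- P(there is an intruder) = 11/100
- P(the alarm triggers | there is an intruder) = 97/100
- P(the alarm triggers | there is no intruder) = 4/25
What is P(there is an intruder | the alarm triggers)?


Using Bayes' theorem:
P(A|B) = P(B|A)·P(A) / P(B)

P(the alarm triggers) = 97/100 × 11/100 + 4/25 × 89/100
= 1067/10000 + 89/625 = 2491/10000

P(there is an intruder|the alarm triggers) = (1067/10000) / (2491/10000) = 1067/2491

P(there is an intruder|the alarm triggers) = 1067/2491 ≈ 42.83%


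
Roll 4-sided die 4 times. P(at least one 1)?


P(no 1)^4 = (3/4)^4 = 81/256
P(≥1) = 1 - 81/256 = 175/256

P = 175/256 ≈ 68.36%


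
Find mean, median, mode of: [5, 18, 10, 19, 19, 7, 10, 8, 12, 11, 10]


Sorted: [5, 7, 8, 10, 10, 10, 11, 12, 18, 19, 19]
Mean = 129/11
Median = 10
Freq: {5: 1, 18: 1, 10: 3, 19: 2, 7: 1, 8: 1, 12: 1, 11: 1}
Mode: [10]

Mean=129/11, Median=10, Mode=10


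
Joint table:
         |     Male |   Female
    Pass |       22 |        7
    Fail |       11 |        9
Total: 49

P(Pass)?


P(Pass) = (22+7)/49 = 29/49

P(Pass) = 29/49 ≈ 59.18%


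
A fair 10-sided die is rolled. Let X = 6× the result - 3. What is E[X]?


E[die] = (1+10)/2 = 11/2
E[X] = 6×11/2 - 3 = 30

E[X] = 30


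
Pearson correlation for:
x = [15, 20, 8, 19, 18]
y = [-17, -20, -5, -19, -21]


n=5, Σx=80, Σy=-82, Σxy=-1434, Σx²=1374, Σy²=1516
r = (5×(-1434) - 80×(-82))/√((5×1374 - 80²)(5×1516 - (-82)²))
= -610/√(470×856) = -610/√402320 ≈ -610/634.2870 ≈ -0.9617

r ≈ -0.9617


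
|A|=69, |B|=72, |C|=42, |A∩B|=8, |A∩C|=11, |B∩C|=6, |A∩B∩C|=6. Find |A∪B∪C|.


|A∪B∪C| = 69+72+42-8-11-6+6 = 164

|A∪B∪C| = 164


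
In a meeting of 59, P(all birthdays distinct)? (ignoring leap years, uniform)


P(all different) = Π(365-i)/365 for i=0..58
= (365/365)×(364/365)×...×(307/365)
= 0.007011

P ≈ 0.0070 ≈ 0.70%


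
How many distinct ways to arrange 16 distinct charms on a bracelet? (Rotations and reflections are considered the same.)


Free circular arrangements: rotations and reflections both identified.
(n-1)!/2 = 15!/2 = 1307674368000/2 = 653837184000

653837184000


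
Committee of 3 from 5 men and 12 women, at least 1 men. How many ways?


Count by #men:
  1M,2W: C(5,1)×C(12,2)=330
  2M,1W: C(5,2)×C(12,1)=120
  3M,0W: C(5,3)×C(12,0)=10
Total = 460

460


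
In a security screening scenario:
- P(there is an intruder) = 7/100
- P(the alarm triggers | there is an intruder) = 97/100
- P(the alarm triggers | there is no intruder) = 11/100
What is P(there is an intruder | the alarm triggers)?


Using Bayes' theorem:
P(A|B) = P(B|A)·P(A) / P(B)

P(the alarm triggers) = 97/100 × 7/100 + 11/100 × 93/100
= 679/10000 + 1023/10000 = 851/5000

P(there is an intruder|the alarm triggers) = (679/10000) / (851/5000) = 679/1702

P(there is an intruder|the alarm triggers) = 679/1702 ≈ 39.89%


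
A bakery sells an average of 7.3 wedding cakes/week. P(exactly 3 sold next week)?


Poisson(λ=7.3): P(X=3) = e^(-λ)×λ^k/k!
= e^(-7.3) × 7.3^3 / 3!
≈ 0.0006755387752 × 389.017 / 6 ≈ 0.043799

P(X=3) ≈ 0.043799 ≈ 4.38%


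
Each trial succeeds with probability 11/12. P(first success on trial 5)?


Geometric: P(X=5) = (1-p)^(k-1)×p = (1/12)^4×11/12 = 11/248832

P(X=5) = 11/248832 ≈ 0.00%


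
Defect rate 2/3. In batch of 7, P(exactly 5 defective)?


Binomial: P(X=5) = C(7,5)×p^5×(1-p)^2
= 21 × 32/243 × 1/9 = 224/729

P(X=5) = 224/729 ≈ 30.73%


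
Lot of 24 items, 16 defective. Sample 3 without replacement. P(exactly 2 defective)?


Hypergeometric: C(16,2)×C(8,1)/C(24,3)
= 120×8/2024 = 120/253

P(X=2) = 120/253 ≈ 47.43%


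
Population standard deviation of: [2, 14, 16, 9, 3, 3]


Mean = 47/6
  (2-47/6)²=1225/36
  (14-47/6)²=1369/36
  (16-47/6)²=2401/36
  (9-47/6)²=49/36
  (3-47/6)²=841/36
  (3-47/6)²=841/36
Σ(x-μ)² = 1121/6
σ² = (1121/6)/6 = 1121/36

σ = √(1121/36) ≈ 5.5802


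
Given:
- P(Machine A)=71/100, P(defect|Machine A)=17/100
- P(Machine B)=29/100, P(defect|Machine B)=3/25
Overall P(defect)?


P(B) = Σ P(B|Aᵢ)×P(Aᵢ)
  17/100×71/100 = 1207/10000
  3/25×29/100 = 87/2500
Sum = 311/2000

P(defect) = 311/2000 ≈ 15.55%


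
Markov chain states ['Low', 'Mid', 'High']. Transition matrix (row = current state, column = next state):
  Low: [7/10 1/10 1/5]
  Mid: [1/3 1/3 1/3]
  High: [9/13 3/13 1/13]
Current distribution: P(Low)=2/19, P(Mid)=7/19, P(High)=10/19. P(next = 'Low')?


P(next=Low) = Σᵢ P(now=i)×P(i→Low)
= 2/19×7/10 + 7/19×1/3 + 10/19×9/13
= 7/95 + 7/57 + 90/247 = 2078/3705

P = 2078/3705 ≈ 0.5609


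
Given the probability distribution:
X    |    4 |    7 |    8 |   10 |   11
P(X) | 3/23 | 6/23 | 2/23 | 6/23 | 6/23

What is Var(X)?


E[X] = 196/23
E[X²] = 1796/23
Var(X) = E[X²] - (E[X])² = 1796/23 - 38416/529 = 2892/529

Var(X) = 2892/529 ≈ 5.4669


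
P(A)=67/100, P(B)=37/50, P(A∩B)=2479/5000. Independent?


P(A)×P(B) = 2479/5000
P(A∩B) = 2479/5000
Equal ✓ → Independent

Yes, independent


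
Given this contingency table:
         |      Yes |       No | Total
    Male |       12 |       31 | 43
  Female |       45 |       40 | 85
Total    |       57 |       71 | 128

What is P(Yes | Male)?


P(Yes | Male) = 12/(12+31) = 12/43

P(Yes|Male) = 12/43 ≈ 27.91%


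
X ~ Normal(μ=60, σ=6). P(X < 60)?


z = (60-60)/6 = 0.0
P(Z < 0.0) = 0.5000

P(X < 60) ≈ 0.5000


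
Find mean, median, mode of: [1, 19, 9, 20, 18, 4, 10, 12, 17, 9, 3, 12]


Sorted: [1, 3, 4, 9, 9, 10, 12, 12, 17, 18, 19, 20]
Mean = 134/12 = 67/6
Median = 11
Freq: {1: 1, 19: 1, 9: 2, 20: 1, 18: 1, 4: 1, 10: 1, 12: 2, 17: 1, 3: 1}
Mode: [9, 12]

Mean=67/6, Median=11, Mode=[9, 12]


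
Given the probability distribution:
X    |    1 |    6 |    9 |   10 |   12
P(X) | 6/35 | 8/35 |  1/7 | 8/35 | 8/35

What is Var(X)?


E[X] = 55/7
E[X²] = 2651/35
Var(X) = E[X²] - (E[X])² = 2651/35 - 3025/49 = 3432/245

Var(X) = 3432/245 ≈ 14.0082


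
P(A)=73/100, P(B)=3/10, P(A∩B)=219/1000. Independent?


P(A)×P(B) = 219/1000
P(A∩B) = 219/1000
Equal ✓ → Independent

Yes, independent


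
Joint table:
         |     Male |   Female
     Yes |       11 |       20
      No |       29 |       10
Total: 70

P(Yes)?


P(Yes) = (11+20)/70 = 31/70

P(Yes) = 31/70 ≈ 44.29%


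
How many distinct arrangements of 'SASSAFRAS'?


Letters: 9, freq: {'S': 4, 'A': 3, 'F': 1, 'R': 1}
9!/(4!×3!×1!×1!) = 362880/144 = 2520

2520


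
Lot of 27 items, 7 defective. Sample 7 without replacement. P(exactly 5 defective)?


Hypergeometric: C(7,5)×C(20,2)/C(27,7)
= 21×190/888030 = 133/29601

P(X=5) = 133/29601 ≈ 0.45%


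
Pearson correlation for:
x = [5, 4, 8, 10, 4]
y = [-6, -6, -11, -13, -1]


n=5, Σx=31, Σy=-37, Σxy=-276, Σx²=221, Σy²=363
r = (5×(-276) - 31×(-37))/√((5×221 - 31²)(5×363 - (-37)²))
= -233/√(144×446) = -233/√64224 ≈ -233/253.4245 ≈ -0.9194

r ≈ -0.9194


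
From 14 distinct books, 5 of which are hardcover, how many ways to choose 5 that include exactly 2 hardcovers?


Choose 2 of the 5 hardcovers and 3 of the other 9 books:
C(5,2)×C(9,3) = 10×84 = 840

840


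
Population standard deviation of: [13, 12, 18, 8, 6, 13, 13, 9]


Mean = 92/8 = 23/2
  (13-23/2)²=9/4
  (12-23/2)²=1/4
  (18-23/2)²=169/4
  (8-23/2)²=49/4
  (6-23/2)²=121/4
  (13-23/2)²=9/4
  (13-23/2)²=9/4
  (9-23/2)²=25/4
Σ(x-μ)² = 98
σ² = 98/8 = 49/4

σ = √(49/4) ≈ 3.5000


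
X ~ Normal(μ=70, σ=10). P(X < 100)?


z = (100-70)/10 = 3.0
P(Z < 3.0) = 0.9987

P(X < 100) ≈ 0.9987


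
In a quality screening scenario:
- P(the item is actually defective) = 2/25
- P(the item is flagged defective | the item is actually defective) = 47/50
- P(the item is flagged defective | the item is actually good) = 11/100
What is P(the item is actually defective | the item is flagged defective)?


Using Bayes' theorem:
P(A|B) = P(B|A)·P(A) / P(B)

P(the item is flagged defective) = 47/50 × 2/25 + 11/100 × 23/25
= 47/625 + 253/2500 = 441/2500

P(the item is actually defective|the item is flagged defective) = (47/625) / (441/2500) = 188/441

P(the item is actually defective|the item is flagged defective) = 188/441 ≈ 42.63%


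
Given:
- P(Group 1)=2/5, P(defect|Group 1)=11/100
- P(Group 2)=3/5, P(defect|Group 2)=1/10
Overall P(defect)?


P(B) = Σ P(B|Aᵢ)×P(Aᵢ)
  11/100×2/5 = 11/250
  1/10×3/5 = 3/50
Sum = 13/125

P(defect) = 13/125 ≈ 10.40%


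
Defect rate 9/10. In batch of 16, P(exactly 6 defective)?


Binomial: P(X=6) = C(16,6)×p^6×(1-p)^10
= 8008 × 531441/1000000 × 1/10000000000 = 531972441/1250000000000000

P(X=6) = 531972441/1250000000000000 ≈ 0.00%


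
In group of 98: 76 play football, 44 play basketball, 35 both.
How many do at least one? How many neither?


|A∪B| = 76+44-35 = 85
Neither = 98-85 = 13

At least one: 85; Neither: 13


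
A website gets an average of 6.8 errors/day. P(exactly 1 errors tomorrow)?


Poisson(λ=6.8): P(X=1) = e^(-λ)×λ^k/k!
= e^(-6.8) × 6.8^1 / 1!
≈ 0.001113775148 × 6.8 / 1 ≈ 0.007574

P(X=1) ≈ 0.007574 ≈ 0.76%


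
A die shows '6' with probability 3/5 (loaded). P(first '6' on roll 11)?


Geometric: P(X=11) = (1-p)^(k-1)×p = (2/5)^10×3/5 = 3072/48828125

P(X=11) = 3072/48828125 ≈ 0.01%


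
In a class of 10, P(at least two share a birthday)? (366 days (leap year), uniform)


P(all different) = Π(366-i)/366 for i=0..9
= 0.883355
P(match) = 1 - 0.883355 = 0.116645

P ≈ 0.1166 ≈ 11.66%


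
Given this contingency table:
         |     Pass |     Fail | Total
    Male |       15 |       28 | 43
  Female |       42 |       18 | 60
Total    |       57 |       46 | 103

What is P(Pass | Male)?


P(Pass | Male) = 15/(15+28) = 15/43

P(Pass|Male) = 15/43 ≈ 34.88%


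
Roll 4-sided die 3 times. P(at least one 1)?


P(no 1)^3 = (3/4)^3 = 27/64
P(≥1) = 1 - 27/64 = 37/64

P = 37/64 ≈ 57.81%


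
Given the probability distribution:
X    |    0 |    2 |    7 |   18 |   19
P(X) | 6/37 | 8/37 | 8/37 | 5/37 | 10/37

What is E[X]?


E[X] = Σ x·P(X=x)
= (0)×(6/37) + (2)×(8/37) + (7)×(8/37) + (18)×(5/37) + (19)×(10/37)
= 352/37

E[X] = 352/37


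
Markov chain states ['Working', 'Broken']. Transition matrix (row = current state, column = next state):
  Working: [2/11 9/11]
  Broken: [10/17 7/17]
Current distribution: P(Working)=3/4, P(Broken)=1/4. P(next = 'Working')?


P(next=Working) = Σᵢ P(now=i)×P(i→Working)
= 3/4×2/11 + 1/4×10/17
= 3/22 + 5/34 = 53/187

P = 53/187 ≈ 0.2834


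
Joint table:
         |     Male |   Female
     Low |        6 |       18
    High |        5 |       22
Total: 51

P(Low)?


P(Low) = (6+18)/51 = 24/51 = 8/17

P(Low) = 8/17 ≈ 47.06%


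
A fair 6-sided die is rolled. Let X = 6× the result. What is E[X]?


E[die] = (1+6)/2 = 7/2
E[X] = 6 × 7/2 = 21

E[X] = 21


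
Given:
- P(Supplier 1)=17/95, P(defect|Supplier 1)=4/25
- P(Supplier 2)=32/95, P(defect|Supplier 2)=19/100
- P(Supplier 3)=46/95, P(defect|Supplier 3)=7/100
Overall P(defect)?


P(B) = Σ P(B|Aᵢ)×P(Aᵢ)
  4/25×17/95 = 68/2375
  19/100×32/95 = 8/125
  7/100×46/95 = 161/4750
Sum = 601/4750

P(defect) = 601/4750 ≈ 12.65%


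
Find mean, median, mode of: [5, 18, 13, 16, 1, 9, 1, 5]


Sorted: [1, 1, 5, 5, 9, 13, 16, 18]
Mean = 68/8 = 17/2
Median = 7
Freq: {5: 2, 18: 1, 13: 1, 16: 1, 1: 2, 9: 1}
Mode: [1, 5]

Mean=17/2, Median=7, Mode=[1, 5]


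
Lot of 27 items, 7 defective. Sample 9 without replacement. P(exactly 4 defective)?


Hypergeometric: C(7,4)×C(20,5)/C(27,9)
= 35×15504/4686825 = 1904/16445

P(X=4) = 1904/16445 ≈ 11.58%


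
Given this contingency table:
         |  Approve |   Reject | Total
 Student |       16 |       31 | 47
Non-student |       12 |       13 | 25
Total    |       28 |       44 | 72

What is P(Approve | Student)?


P(Approve | Student) = 16/(16+31) = 16/47

P(Approve|Student) = 16/47 ≈ 34.04%


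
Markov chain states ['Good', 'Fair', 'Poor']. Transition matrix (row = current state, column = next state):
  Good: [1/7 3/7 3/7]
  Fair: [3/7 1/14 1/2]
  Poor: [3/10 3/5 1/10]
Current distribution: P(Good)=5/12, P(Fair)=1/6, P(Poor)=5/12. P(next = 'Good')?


P(next=Good) = Σᵢ P(now=i)×P(i→Good)
= 5/12×1/7 + 1/6×3/7 + 5/12×3/10
= 5/84 + 1/14 + 1/8 = 43/168

P = 43/168 ≈ 0.2560


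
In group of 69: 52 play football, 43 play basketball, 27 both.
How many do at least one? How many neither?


|A∪B| = 52+43-27 = 68
Neither = 69-68 = 1

At least one: 68; Neither: 1


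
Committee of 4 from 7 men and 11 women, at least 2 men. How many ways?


Count by #men:
  2M,2W: C(7,2)×C(11,2)=1155
  3M,1W: C(7,3)×C(11,1)=385
  4M,0W: C(7,4)×C(11,0)=35
Total = 1575

1575


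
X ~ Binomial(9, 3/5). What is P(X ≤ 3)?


P(X ≤ 3) = Σ P(X=i) for i=0..3
P(X=0) = 512/1953125
P(X=1) = 6912/1953125
P(X=2) = 41472/1953125
P(X=3) = 145152/1953125
Sum = 194048/1953125

P(X ≤ 3) = 194048/1953125 ≈ 9.94%


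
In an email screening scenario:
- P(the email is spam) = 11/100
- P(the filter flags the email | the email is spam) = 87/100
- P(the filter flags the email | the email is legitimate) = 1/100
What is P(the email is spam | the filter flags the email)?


Using Bayes' theorem:
P(A|B) = P(B|A)·P(A) / P(B)

P(the filter flags the email) = 87/100 × 11/100 + 1/100 × 89/100
= 957/10000 + 89/10000 = 523/5000

P(the email is spam|the filter flags the email) = (957/10000) / (523/5000) = 957/1046

P(the email is spam|the filter flags the email) = 957/1046 ≈ 91.49%


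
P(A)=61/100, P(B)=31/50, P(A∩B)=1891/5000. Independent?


P(A)×P(B) = 1891/5000
P(A∩B) = 1891/5000
Equal ✓ → Independent

Yes, independent


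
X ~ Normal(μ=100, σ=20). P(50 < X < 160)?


z₁=(50-100)/20=-2.5, z₂=(160-100)/20=3.0
P = Φ(3.0) - Φ(-2.5) = 0.998650 - 0.006210 = 0.992440 ≈ 0.9924

P(50 < X < 160) ≈ 0.9924


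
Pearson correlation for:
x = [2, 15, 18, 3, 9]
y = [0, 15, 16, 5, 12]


n=5, Σx=47, Σy=48, Σxy=636, Σx²=643, Σy²=650
r = (5×636 - 47×48)/√((5×643 - 47²)(5×650 - 48²))
= 924/√(1006×946) = 924/√951676 ≈ 924/975.5388 ≈ 0.9472

r ≈ 0.9472


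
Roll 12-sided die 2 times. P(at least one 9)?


P(no 9)^2 = (11/12)^2 = 121/144
P(≥1) = 1 - 121/144 = 23/144

P = 23/144 ≈ 15.97%


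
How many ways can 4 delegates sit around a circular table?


Circular arrangements of 4 distinct objects: fix one position to break rotational symmetry.
(n-1)! = 3! = 6

6


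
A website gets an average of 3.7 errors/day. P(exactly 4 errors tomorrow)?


Poisson(λ=3.7): P(X=4) = e^(-λ)×λ^k/k!
= e^(-3.7) × 3.7^4 / 4!
≈ 0.02472352647 × 187.4161 / 24 ≈ 0.193066

P(X=4) ≈ 0.193066 ≈ 19.31%


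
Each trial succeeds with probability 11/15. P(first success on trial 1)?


Geometric: P(X=1) = (1-p)^(k-1)×p = (4/15)^0×11/15 = 11/15

P(X=1) = 11/15 ≈ 73.33%


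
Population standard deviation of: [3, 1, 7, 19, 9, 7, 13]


Mean = 59/7
  (3-59/7)²=1444/49
  (1-59/7)²=2704/49
  (7-59/7)²=100/49
  (19-59/7)²=5476/49
  (9-59/7)²=16/49
  (7-59/7)²=100/49
  (13-59/7)²=1024/49
Σ(x-μ)² = 1552/7
σ² = (1552/7)/7 = 1552/49

σ = √(1552/49) ≈ 5.6279


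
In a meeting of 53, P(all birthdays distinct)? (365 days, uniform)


P(all different) = Π(365-i)/365 for i=0..52
= (365/365)×(364/365)×...×(313/365)
= 0.018862

P ≈ 0.0189 ≈ 1.89%


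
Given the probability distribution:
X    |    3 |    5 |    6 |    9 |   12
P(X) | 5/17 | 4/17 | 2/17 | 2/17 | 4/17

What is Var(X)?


E[X] = 113/17
E[X²] = 955/17
Var(X) = E[X²] - (E[X])² = 955/17 - 12769/289 = 3466/289

Var(X) = 3466/289 ≈ 11.9931


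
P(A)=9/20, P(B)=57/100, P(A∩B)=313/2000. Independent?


P(A)×P(B) = 513/2000
P(A∩B) = 313/2000
Not equal → NOT independent

No, not independent


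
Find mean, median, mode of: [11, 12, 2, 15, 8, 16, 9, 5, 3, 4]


Sorted: [2, 3, 4, 5, 8, 9, 11, 12, 15, 16]
Mean = 85/10 = 17/2
Median = 17/2
Freq: {11: 1, 12: 1, 2: 1, 15: 1, 8: 1, 16: 1, 9: 1, 5: 1, 3: 1, 4: 1}
Mode: No mode

Mean=17/2, Median=17/2, Mode=No mode


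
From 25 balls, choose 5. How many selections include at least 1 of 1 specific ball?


Complement: C(25,5) - C(24,5) = 53130 - 42504 = 10626

10626


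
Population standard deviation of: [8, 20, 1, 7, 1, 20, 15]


Mean = 72/7
  (8-72/7)²=256/49
  (20-72/7)²=4624/49
  (1-72/7)²=4225/49
  (7-72/7)²=529/49
  (1-72/7)²=4225/49
  (20-72/7)²=4624/49
  (15-72/7)²=1089/49
Σ(x-μ)² = 2796/7
σ² = (2796/7)/7 = 2796/49

σ = √(2796/49) ≈ 7.5539


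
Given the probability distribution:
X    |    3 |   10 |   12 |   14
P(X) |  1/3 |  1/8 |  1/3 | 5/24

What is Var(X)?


E[X] = 55/6
E[X²] = 313/3
Var(X) = E[X²] - (E[X])² = 313/3 - 3025/36 = 731/36

Var(X) = 731/36 ≈ 20.3056


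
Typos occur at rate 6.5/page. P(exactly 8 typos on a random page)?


Poisson(λ=6.5): P(X=8) = e^(-λ)×λ^k/k!
= e^(-6.5) × 6.5^8 / 8!
≈ 0.001503439193 × 3186448.12891 / 40320 ≈ 0.118815

P(X=8) ≈ 0.118815 ≈ 11.88%


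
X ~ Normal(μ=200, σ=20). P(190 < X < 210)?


z₁=(190-200)/20=-0.5, z₂=(210-200)/20=0.5
P = Φ(0.5) - Φ(-0.5) = 0.691462 - 0.308538 = 0.382924 ≈ 0.3829

P(190 < X < 210) ≈ 0.3829


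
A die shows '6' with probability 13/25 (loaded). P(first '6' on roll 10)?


Geometric: P(X=10) = (1-p)^(k-1)×p = (12/25)^9×13/25 = 67077144576/95367431640625

P(X=10) = 67077144576/95367431640625 ≈ 0.07%


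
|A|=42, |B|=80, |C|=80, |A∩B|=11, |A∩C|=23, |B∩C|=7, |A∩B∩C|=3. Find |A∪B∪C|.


|A∪B∪C| = 42+80+80-11-23-7+3 = 164

|A∪B∪C| = 164


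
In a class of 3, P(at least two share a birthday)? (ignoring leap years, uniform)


P(all different) = Π(365-i)/365 for i=0..2
= 0.991796
P(match) = 1 - 0.991796 = 0.008204

P ≈ 0.0082 ≈ 0.82%


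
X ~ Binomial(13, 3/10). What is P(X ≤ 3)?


P(X ≤ 3) = Σ P(X=i) for i=0..3
P(X=0) = 96889010407/10000000000000
P(X=1) = 539810200839/10000000000000
P(X=2) = 694041686793/5000000000000
P(X=3) = 1090636936389/5000000000000
Sum = 420605645761/1000000000000

P(X ≤ 3) = 420605645761/1000000000000 ≈ 42.06%


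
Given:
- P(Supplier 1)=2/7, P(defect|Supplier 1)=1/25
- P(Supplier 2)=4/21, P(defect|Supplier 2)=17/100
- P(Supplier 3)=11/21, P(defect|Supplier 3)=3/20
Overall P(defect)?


P(B) = Σ P(B|Aᵢ)×P(Aᵢ)
  1/25×2/7 = 2/175
  17/100×4/21 = 17/525
  3/20×11/21 = 11/140
Sum = 257/2100

P(defect) = 257/2100 ≈ 12.24%


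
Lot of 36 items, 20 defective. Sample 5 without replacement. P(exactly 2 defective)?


Hypergeometric: C(20,2)×C(16,3)/C(36,5)
= 190×560/376992 = 475/1683

P(X=2) = 475/1683 ≈ 28.22%


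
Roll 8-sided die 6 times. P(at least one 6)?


P(no 6)^6 = (7/8)^6 = 117649/262144
P(≥1) = 1 - 117649/262144 = 144495/262144

P = 144495/262144 ≈ 55.12%


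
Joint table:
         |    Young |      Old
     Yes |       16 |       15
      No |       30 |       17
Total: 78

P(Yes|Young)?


P(Yes|Young) = 16/(16+30) = 16/46 = 8/23

P = 8/23 ≈ 34.78%


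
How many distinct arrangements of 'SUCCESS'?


Letters: 7, freq: {'S': 3, 'U': 1, 'C': 2, 'E': 1}
7!/(3!×1!×2!×1!) = 5040/12 = 420

420


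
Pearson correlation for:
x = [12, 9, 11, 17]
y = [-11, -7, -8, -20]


n=4, Σx=49, Σy=-46, Σxy=-623, Σx²=635, Σy²=634
r = (4×(-623) - 49×(-46))/√((4×635 - 49²)(4×634 - (-46)²))
= -238/√(139×420) = -238/√58380 ≈ -238/241.6195 ≈ -0.9850

r ≈ -0.9850


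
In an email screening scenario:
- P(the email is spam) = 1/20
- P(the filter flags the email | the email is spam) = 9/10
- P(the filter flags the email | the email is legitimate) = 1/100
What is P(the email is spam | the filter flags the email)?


Using Bayes' theorem:
P(A|B) = P(B|A)·P(A) / P(B)

P(the filter flags the email) = 9/10 × 1/20 + 1/100 × 19/20
= 9/200 + 19/2000 = 109/2000

P(the email is spam|the filter flags the email) = (9/200) / (109/2000) = 90/109

P(the email is spam|the filter flags the email) = 90/109 ≈ 82.57%
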